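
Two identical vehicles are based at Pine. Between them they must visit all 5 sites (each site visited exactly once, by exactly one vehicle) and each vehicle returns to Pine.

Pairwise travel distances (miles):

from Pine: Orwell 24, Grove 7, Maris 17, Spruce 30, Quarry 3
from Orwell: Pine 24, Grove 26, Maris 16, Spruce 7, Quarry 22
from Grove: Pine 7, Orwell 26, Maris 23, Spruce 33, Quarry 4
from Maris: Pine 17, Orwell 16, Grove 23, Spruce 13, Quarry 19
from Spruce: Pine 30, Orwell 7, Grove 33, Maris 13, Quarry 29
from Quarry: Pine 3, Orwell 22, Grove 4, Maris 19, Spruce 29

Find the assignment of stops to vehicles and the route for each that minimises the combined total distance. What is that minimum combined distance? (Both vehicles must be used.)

75 miles — the smallest possible combined total.

Try each way of splitting the stops between the two vehicles (each non-empty) and, for each split, find the best tour for each vehicle:
  {Orwell} + {Grove, Maris, Spruce, Quarry}: 48 + 70 = 118
  {Grove} + {Orwell, Maris, Spruce, Quarry}: 14 + 62 = 76
  {Orwell, Grove} + {Maris, Spruce, Quarry}: 57 + 62 = 119
  {Maris} + {Orwell, Grove, Spruce, Quarry}: 34 + 70 = 104
  {Orwell, Maris} + {Grove, Spruce, Quarry}: 57 + 70 = 127
  {Grove, Maris} + {Orwell, Spruce, Quarry}: 47 + 62 = 109
  … (15 splits in total)
  {Orwell, Maris, Spruce} + {Grove, Quarry}: 61 + 14 = 75  ← best
Best: vehicle 1 Pine → Orwell → Spruce → Maris → Pine = 61; vehicle 2 Pine → Grove → Quarry → Pine = 14; combined 75.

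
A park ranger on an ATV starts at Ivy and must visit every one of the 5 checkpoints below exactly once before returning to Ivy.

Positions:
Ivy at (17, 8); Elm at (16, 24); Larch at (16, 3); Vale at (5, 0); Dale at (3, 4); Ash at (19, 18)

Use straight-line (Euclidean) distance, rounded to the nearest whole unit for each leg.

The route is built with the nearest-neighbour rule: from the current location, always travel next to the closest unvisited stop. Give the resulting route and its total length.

Ivy → [Larch:5 / Ash:10 / Vale:14 / Dale:15 / Elm:16] → Larch (5)
Larch → [Vale:11 / Dale:13 / Ash:15 / Elm:21] → Vale (11)
Vale → [Dale:4 / Ash:23 / Elm:26] → Dale (4)
Dale → [Ash:21 / Elm:24] → Ash (21)
Ash → [Elm:7] → Elm (7)
Return Elm→Ivy: 16.
Total = 5 + 11 + 4 + 21 + 7 + 16 = 64.

Nearest-neighbour total = 64; route Ivy → Larch → Vale → Dale → Ash → Elm → Ivy.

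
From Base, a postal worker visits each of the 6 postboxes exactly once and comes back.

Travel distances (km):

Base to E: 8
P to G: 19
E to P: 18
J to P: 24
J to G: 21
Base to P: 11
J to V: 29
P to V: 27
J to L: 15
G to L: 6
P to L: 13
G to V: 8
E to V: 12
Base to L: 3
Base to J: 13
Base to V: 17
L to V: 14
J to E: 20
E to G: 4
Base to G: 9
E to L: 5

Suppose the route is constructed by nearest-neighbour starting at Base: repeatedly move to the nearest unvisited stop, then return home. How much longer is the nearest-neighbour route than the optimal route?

Base: L=3, E=8, G=9, P=11, J=13, V=17 ⇒ L
L: E=5, G=6, P=13, V=14, J=15 ⇒ E
E: G=4, V=12, P=18, J=20 ⇒ G
G: V=8, P=19, J=21 ⇒ V
V: P=27, J=29 ⇒ P
P: J=24 ⇒ J
NN route Base → L → E → G → V → P → J → Base costs 84.
Optimal: Base → J → E → G → V → L → P → Base costs 83 (by enumerating all 360 distinct tours).
Excess = 84 − 83 = 1.

Excess over optimum: 1 km.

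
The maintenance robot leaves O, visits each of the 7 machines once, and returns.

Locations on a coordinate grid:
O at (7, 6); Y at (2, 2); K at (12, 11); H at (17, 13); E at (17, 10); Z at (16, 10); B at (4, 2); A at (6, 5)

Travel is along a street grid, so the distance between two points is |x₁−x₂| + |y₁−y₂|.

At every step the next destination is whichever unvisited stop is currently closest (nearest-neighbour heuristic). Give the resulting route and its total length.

From O: distances to unvisited — A=2, B=7, Y=9, K=10, Z=13, E=14, H=17. Nearest is A (2).
From A: distances to unvisited — B=5, Y=7, K=12, Z=15, E=16, H=19. Nearest is B (5).
From B: distances to unvisited — Y=2, K=17, Z=20, E=21, H=24. Nearest is Y (2).
From Y: distances to unvisited — K=19, Z=22, E=23, H=26. Nearest is K (19).
From K: distances to unvisited — Z=5, E=6, H=7. Nearest is Z (5).
From Z: distances to unvisited — E=1, H=4. Nearest is E (1).
From E: distances to unvisited — H=3. Nearest is H (3).
Return H→O: 17.
Total = 2 + 5 + 2 + 19 + 5 + 1 + 3 + 17 = 54.

Total distance 54 via the nearest-neighbour route O → A → B → Y → K → Z → E → H → O.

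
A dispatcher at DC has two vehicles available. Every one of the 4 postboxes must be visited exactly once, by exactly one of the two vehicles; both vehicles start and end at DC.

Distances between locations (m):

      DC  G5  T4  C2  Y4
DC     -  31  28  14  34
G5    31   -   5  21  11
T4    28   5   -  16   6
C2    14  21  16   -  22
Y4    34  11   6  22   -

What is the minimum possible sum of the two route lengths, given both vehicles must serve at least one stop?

104 m — the smallest possible combined total.

Try each way of splitting the stops between the two vehicles (each non-empty) and, for each split, find the best tour for each vehicle:
  {G5} + {T4, C2, Y4}: 62 + 70 = 132
  {T4} + {G5, C2, Y4}: 56 + 78 = 134
  {G5, T4} + {C2, Y4}: 64 + 70 = 134
  {C2} + {G5, T4, Y4}: 28 + 76 = 104
  {G5, C2} + {T4, Y4}: 66 + 68 = 134
  {T4, C2} + {G5, Y4}: 58 + 76 = 134
  … (7 splits in total)
Best: vehicle 1 DC → C2 → DC = 28; vehicle 2 DC → G5 → T4 → Y4 → DC = 76; combined 104.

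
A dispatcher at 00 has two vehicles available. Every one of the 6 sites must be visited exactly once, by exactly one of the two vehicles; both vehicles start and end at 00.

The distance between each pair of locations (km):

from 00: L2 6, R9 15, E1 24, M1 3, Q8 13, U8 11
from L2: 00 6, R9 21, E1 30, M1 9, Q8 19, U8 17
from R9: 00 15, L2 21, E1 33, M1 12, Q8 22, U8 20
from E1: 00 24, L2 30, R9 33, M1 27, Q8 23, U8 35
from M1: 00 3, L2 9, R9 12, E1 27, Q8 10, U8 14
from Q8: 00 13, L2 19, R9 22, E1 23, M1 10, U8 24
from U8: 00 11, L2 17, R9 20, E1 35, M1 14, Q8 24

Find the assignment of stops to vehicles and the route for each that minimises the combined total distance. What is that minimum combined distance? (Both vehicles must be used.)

There are 2^5 − 1 = 31 ways to divide the 6 stops into two non-empty groups. For each, the best each vehicle can do is its own shortest tour through its group:
  {L2} + {R9, E1, M1, Q8, U8}: 12 + 100 = 112
  {R9} + {L2, E1, M1, Q8, U8}: 30 + 94 = 124
  {L2, R9} + {E1, M1, Q8, U8}: 42 + 82 = 124
  {E1} + {L2, R9, M1, Q8, U8}: 48 + 78 = 126
  {L2, E1} + {R9, M1, Q8, U8}: 60 + 66 = 126
  {R9, E1} + {L2, M1, Q8, U8}: 72 + 60 = 132
  … (31 splits in total)
Best: vehicle 1 00 → L2 → 00 = 12; vehicle 2 00 → E1 → Q8 → M1 → R9 → U8 → 00 = 100; combined 112.

112 km — the smallest possible combined total.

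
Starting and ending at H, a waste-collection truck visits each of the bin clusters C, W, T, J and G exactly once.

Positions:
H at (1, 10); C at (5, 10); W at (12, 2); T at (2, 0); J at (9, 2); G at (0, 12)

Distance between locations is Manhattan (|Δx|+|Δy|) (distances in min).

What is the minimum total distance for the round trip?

Minimum total distance: 48 min.

There are 60 distinct closed tours to check (reversals are equivalent).
H→C→W→T→J→G→H: 4+15+12+9+19+3 = 62
H→C→W→T→G→J→H: 4+15+12+14+19+16 = 80
H→C→W→J→T→G→H: 4+15+3+9+14+3 = 48
H→C→W→J→G→T→H: 4+15+3+19+14+11 = 66
H→C→W→G→T→J→H: 4+15+22+14+9+16 = 80
H→C→W→G→J→T→H: 4+15+22+19+9+11 = 80
H→C→T→W→J→G→H: 4+13+12+3+19+3 = 54
H→C→T→W→G→J→H: 4+13+12+22+19+16 = 86
H→C→T→J→W→G→H: 4+13+9+3+22+3 = 54
H→C→T→J→G→W→H: 4+13+9+19+22+19 = 86
H→C→T→G→W→J→H: 4+13+14+22+3+16 = 72
H→C→T→G→J→W→H: 4+13+14+19+3+19 = 72
H→C→J→W→T→G→H: 4+12+3+12+14+3 = 48
H→C→J→W→G→T→H: 4+12+3+22+14+11 = 66
… (46 more)
The minimum is 48.
One optimal route: H → C → W → J → T → G → H (or its reverse).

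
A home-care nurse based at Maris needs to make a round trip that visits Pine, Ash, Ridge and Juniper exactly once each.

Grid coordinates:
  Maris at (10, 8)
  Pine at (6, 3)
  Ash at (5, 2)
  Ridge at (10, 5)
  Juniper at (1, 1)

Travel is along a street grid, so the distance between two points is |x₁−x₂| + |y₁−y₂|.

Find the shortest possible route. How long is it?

Maris-Pine-Ash-Ridge-Juniper-Maris: 9+2+8+13+16 = 48
Maris-Pine-Ash-Juniper-Ridge-Maris: 9+2+5+13+3 = 32
Maris-Pine-Ridge-Ash-Juniper-Maris: 9+6+8+5+16 = 44
Maris-Pine-Ridge-Juniper-Ash-Maris: 9+6+13+5+11 = 44
Maris-Pine-Juniper-Ash-Ridge-Maris: 9+7+5+8+3 = 32
Maris-Pine-Juniper-Ridge-Ash-Maris: 9+7+13+8+11 = 48
Maris-Ash-Pine-Ridge-Juniper-Maris: 11+2+6+13+16 = 48
Maris-Ash-Pine-Juniper-Ridge-Maris: 11+2+7+13+3 = 36
Maris-Ash-Ridge-Pine-Juniper-Maris: 11+8+6+7+16 = 48
Maris-Ash-Juniper-Pine-Ridge-Maris: 11+5+7+6+3 = 32
Maris-Ridge-Pine-Ash-Juniper-Maris: 3+6+2+5+16 = 32
Maris-Ridge-Ash-Pine-Juniper-Maris: 3+8+2+7+16 = 36
The minimum is 32.
One optimal route: Maris → Pine → Ash → Juniper → Ridge → Maris (or its reverse).

Minimum total distance: 32.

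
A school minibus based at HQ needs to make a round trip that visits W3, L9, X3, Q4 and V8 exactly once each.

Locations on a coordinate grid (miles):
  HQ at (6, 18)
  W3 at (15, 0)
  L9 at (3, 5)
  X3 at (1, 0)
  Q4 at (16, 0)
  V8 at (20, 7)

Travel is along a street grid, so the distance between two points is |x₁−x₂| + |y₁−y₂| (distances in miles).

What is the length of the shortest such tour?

Minimum total distance: 74 miles.

HQ → W3 → L9 → X3 → Q4 → V8 → HQ: 27+17+7+15+11+25 = 102
HQ → W3 → L9 → X3 → V8 → Q4 → HQ: 27+17+7+26+11+28 = 116
HQ → W3 → L9 → Q4 → X3 → V8 → HQ: 27+17+18+15+26+25 = 128
HQ → W3 → L9 → Q4 → V8 → X3 → HQ: 27+17+18+11+26+23 = 122
HQ → W3 → L9 → V8 → X3 → Q4 → HQ: 27+17+19+26+15+28 = 132
HQ → W3 → L9 → V8 → Q4 → X3 → HQ: 27+17+19+11+15+23 = 112
HQ → W3 → X3 → L9 → Q4 → V8 → HQ: 27+14+7+18+11+25 = 102
HQ → W3 → X3 → L9 → V8 → Q4 → HQ: 27+14+7+19+11+28 = 106
HQ → W3 → X3 → Q4 → L9 → V8 → HQ: 27+14+15+18+19+25 = 118
HQ → W3 → X3 → Q4 → V8 → L9 → HQ: 27+14+15+11+19+16 = 102
HQ → W3 → X3 → V8 → L9 → Q4 → HQ: 27+14+26+19+18+28 = 132
HQ → W3 → X3 → V8 → Q4 → L9 → HQ: 27+14+26+11+18+16 = 112
HQ → W3 → Q4 → L9 → X3 → V8 → HQ: 27+1+18+7+26+25 = 104
HQ → W3 → Q4 → L9 → V8 → X3 → HQ: 27+1+18+19+26+23 = 114
… (46 more)
HQ → L9 → X3 → W3 → Q4 → V8 → HQ: 16+7+14+1+11+25 = 74  ← best
The minimum is 74.
One optimal route: HQ → L9 → X3 → W3 → Q4 → V8 → HQ (or its reverse).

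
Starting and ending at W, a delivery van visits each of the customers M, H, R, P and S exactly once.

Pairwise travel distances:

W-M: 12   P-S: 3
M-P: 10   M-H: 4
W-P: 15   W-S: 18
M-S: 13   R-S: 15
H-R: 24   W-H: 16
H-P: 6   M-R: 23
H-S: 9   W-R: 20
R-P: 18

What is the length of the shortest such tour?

There are 60 distinct closed tours to check (reversals are equivalent).
W→M→H→R→P→S→W: 12+4+24+18+3+18 = 79
W→M→H→R→S→P→W: 12+4+24+15+3+15 = 73
W→M→H→P→R→S→W: 12+4+6+18+15+18 = 73
W→M→H→P→S→R→W: 12+4+6+3+15+20 = 60
W→M→H→S→R→P→W: 12+4+9+15+18+15 = 73
W→M→H→S→P→R→W: 12+4+9+3+18+20 = 66
W→M→R→H→P→S→W: 12+23+24+6+3+18 = 86
W→M→R→H→S→P→W: 12+23+24+9+3+15 = 86
W→M→R→P→H→S→W: 12+23+18+6+9+18 = 86
W→M→R→P→S→H→W: 12+23+18+3+9+16 = 81
W→M→R→S→H→P→W: 12+23+15+9+6+15 = 80
W→M→R→S→P→H→W: 12+23+15+3+6+16 = 75
W→M→P→H→R→S→W: 12+10+6+24+15+18 = 85
W→M→P→H→S→R→W: 12+10+6+9+15+20 = 72
… (46 more)
The minimum is 60.
One optimal route: W → M → H → P → S → R → W (or its reverse).

Minimum total distance: 60.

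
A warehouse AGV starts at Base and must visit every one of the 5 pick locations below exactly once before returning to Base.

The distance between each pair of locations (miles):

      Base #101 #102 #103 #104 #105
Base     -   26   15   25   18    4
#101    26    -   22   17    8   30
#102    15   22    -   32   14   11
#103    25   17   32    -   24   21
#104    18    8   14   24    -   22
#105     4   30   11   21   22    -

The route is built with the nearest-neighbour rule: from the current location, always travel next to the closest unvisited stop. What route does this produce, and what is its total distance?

79 miles along Base → #105 → #102 → #104 → #101 → #103 → Base.

From Base: distances to unvisited — #105=4, #102=15, #104=18, #103=25, #101=26. Nearest is #105 (4).
From #105: distances to unvisited — #102=11, #103=21, #104=22, #101=30. Nearest is #102 (11).
From #102: distances to unvisited — #104=14, #101=22, #103=32. Nearest is #104 (14).
From #104: distances to unvisited — #101=8, #103=24. Nearest is #101 (8).
From #101: distances to unvisited — #103=17. Nearest is #103 (17).
Return #103→Base: 25.
Total = 4 + 11 + 14 + 8 + 17 + 25 = 79.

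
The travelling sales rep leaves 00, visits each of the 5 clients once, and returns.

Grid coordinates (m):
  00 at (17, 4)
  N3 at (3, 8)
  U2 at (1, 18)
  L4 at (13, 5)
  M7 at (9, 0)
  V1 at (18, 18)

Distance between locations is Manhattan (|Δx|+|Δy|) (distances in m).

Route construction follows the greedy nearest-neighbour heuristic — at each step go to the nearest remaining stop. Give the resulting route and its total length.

From 00: distances to unvisited — L4=5, M7=12, V1=15, N3=18, U2=30. Nearest is L4 (5).
From L4: distances to unvisited — M7=9, N3=13, V1=18, U2=25. Nearest is M7 (9).
From M7: distances to unvisited — N3=14, U2=26, V1=27. Nearest is N3 (14).
From N3: distances to unvisited — U2=12, V1=25. Nearest is U2 (12).
From U2: distances to unvisited — V1=17. Nearest is V1 (17).
Return V1→00: 15.
Total = 5 + 9 + 14 + 12 + 17 + 15 = 72.

72 m along 00 → L4 → M7 → N3 → U2 → V1 → 00.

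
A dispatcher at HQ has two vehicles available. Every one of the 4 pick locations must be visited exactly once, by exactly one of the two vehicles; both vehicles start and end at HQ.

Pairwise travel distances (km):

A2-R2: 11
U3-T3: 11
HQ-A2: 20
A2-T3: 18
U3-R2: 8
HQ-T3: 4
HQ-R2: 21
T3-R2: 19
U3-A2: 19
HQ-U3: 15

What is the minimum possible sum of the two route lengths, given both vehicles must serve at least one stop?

Minimum combined distance: 62 km.

Check every non-empty split of the stops between the two vehicles; for each half take its own optimal tour:
  {U3} + {A2, T3, R2}: 30 + 54 = 84
  {A2} + {U3, T3, R2}: 40 + 44 = 84
  {U3, A2} + {T3, R2}: 54 + 44 = 98
  {T3} + {U3, A2, R2}: 8 + 54 = 62
  {U3, T3} + {A2, R2}: 30 + 52 = 82
  {A2, T3} + {U3, R2}: 42 + 44 = 86
  … (7 splits in total)
Best: vehicle 1 HQ → T3 → HQ = 8; vehicle 2 HQ → U3 → R2 → A2 → HQ = 54; combined 62.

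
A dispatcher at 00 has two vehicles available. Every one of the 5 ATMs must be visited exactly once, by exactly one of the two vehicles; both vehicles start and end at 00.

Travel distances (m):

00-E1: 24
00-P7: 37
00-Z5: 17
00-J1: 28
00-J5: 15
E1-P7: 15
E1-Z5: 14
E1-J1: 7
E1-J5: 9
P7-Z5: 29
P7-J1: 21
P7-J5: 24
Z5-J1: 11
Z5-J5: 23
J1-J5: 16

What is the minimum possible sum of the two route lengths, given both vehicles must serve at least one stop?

Check every non-empty split of the stops between the two vehicles; for each half take its own optimal tour:
  {E1} + {P7, Z5, J1, J5}: 48 + 88 = 136
  {P7} + {E1, Z5, J1, J5}: 74 + 59 = 133
  {E1, P7} + {Z5, J1, J5}: 76 + 59 = 135
  {Z5} + {E1, P7, J1, J5}: 34 + 88 = 122
  {E1, Z5} + {P7, J1, J5}: 55 + 88 = 143
  {P7, Z5} + {E1, J1, J5}: 83 + 59 = 142
  … (15 splits in total)
  {E1, P7, Z5, J1} + {J5}: 87 + 30 = 117  ← best
Best: vehicle 1 00 → P7 → E1 → J1 → Z5 → 00 = 87; vehicle 2 00 → J5 → 00 = 30; combined 117.

Minimum combined distance: 117 m.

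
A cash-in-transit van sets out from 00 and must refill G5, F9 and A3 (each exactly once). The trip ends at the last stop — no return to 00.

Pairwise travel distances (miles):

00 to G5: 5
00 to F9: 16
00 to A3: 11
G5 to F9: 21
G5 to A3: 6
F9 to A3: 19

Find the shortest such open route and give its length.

30 miles — the minimum one-way total.

There are 3! = 6 possible orderings.
00 → G5 → F9 → A3: 5+21+19 = 45
00 → G5 → A3 → F9: 5+6+19 = 30
00 → F9 → G5 → A3: 16+21+6 = 43
00 → F9 → A3 → G5: 16+19+6 = 41
00 → A3 → G5 → F9: 11+6+21 = 38
00 → A3 → F9 → G5: 11+19+21 = 51
The minimum is 30.
One shortest path: 00 → G5 → A3 → F9.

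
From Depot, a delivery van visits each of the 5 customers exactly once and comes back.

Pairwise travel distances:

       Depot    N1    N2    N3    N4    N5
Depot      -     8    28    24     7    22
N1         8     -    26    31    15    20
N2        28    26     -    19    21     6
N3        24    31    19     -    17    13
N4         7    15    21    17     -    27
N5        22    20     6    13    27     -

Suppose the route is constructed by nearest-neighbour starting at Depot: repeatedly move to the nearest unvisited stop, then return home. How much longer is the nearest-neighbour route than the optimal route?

Excess over optimum: 14.

From Depot: N4=7, N1=8, N5=22, N3=24, N2=28 → choose N4 (7).
From N4: N1=15, N3=17, N2=21, N5=27 → choose N1 (15).
From N1: N5=20, N2=26, N3=31 → choose N5 (20).
From N5: N2=6, N3=13 → choose N2 (6).
From N2: N3=19 → choose N3 (19).
NN route Depot → N4 → N1 → N5 → N2 → N3 → Depot costs 91.
Optimal: Depot → N1 → N2 → N5 → N3 → N4 → Depot costs 77 (by enumerating all 60 distinct tours).
Excess = 91 − 77 = 14.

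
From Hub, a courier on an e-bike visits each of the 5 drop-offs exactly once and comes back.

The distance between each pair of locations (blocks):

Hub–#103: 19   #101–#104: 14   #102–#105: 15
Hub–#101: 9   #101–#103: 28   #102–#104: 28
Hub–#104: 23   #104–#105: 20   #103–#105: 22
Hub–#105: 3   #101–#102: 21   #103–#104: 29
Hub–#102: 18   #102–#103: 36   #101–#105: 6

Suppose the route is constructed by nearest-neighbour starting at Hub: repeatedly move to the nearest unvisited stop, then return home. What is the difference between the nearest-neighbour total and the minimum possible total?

Excess over optimum: 5 blocks.

From Hub: #105=3, #101=9, #102=18, #103=19, #104=23 → choose #105 (3).
From #105: #101=6, #102=15, #104=20, #103=22 → choose #101 (6).
From #101: #104=14, #102=21, #103=28 → choose #104 (14).
From #104: #102=28, #103=29 → choose #102 (28).
From #102: #103=36 → choose #103 (36).
NN route Hub → #105 → #101 → #104 → #102 → #103 → Hub costs 106.
Optimal: Hub → #102 → #105 → #101 → #104 → #103 → Hub costs 101 (by enumerating all 60 distinct tours).
Excess = 106 − 101 = 5.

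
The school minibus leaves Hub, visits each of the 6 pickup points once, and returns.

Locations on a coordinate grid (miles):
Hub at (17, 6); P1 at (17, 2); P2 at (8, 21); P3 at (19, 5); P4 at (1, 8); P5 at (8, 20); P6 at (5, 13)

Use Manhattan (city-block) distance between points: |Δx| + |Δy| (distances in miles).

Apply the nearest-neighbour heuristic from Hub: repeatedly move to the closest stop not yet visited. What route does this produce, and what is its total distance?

Total distance 74 miles via the nearest-neighbour route Hub → P3 → P1 → P4 → P6 → P5 → P2 → Hub.

From Hub: distances to unvisited — P3=3, P1=4, P4=18, P6=19, P5=23, P2=24. Nearest is P3 (3).
From P3: distances to unvisited — P1=5, P4=21, P6=22, P5=26, P2=27. Nearest is P1 (5).
From P1: distances to unvisited — P4=22, P6=23, P5=27, P2=28. Nearest is P4 (22).
From P4: distances to unvisited — P6=9, P5=19, P2=20. Nearest is P6 (9).
From P6: distances to unvisited — P5=10, P2=11. Nearest is P5 (10).
From P5: distances to unvisited — P2=1. Nearest is P2 (1).
Return P2→Hub: 24.
Total = 3 + 5 + 22 + 9 + 10 + 1 + 24 = 74.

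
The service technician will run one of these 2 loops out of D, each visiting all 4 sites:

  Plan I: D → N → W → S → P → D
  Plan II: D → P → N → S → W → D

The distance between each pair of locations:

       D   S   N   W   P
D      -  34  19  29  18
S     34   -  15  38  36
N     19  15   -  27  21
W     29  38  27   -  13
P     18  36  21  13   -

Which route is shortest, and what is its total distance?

Plan I: 19 + 27 + 38 + 36 + 18 = 138
Plan II: 18 + 21 + 15 + 38 + 29 = 121

121 — Plan II is the shortest.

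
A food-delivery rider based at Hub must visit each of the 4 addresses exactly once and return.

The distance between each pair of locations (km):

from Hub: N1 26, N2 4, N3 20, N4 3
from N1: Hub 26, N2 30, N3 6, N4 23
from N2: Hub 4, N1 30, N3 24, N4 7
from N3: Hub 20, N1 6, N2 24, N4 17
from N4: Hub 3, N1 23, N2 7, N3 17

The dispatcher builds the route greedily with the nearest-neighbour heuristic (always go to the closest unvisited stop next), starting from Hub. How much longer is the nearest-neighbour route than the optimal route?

6 km longer than the optimal tour.

Hub: N4=3, N2=4, N3=20, N1=26 ⇒ N4
N4: N2=7, N3=17, N1=23 ⇒ N2
N2: N3=24, N1=30 ⇒ N3
N3: N1=6 ⇒ N1
NN route Hub → N4 → N2 → N3 → N1 → Hub costs 66.
Optimal: Hub → N1 → N3 → N4 → N2 → Hub costs 60 (by enumerating all 12 distinct tours).
Excess = 66 − 60 = 6.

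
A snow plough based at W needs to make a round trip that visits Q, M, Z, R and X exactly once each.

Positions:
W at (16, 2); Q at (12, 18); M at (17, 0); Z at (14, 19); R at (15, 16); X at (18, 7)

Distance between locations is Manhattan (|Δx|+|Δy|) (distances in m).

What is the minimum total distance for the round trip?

With 5 stops there are 5!/2 = 60 distinct round trips (a route and its reverse cost the same).
W - Q - M - Z - R - X - W: 20+23+22+4+12+7 = 88
W - Q - M - Z - X - R - W: 20+23+22+16+12+15 = 108
W - Q - M - R - Z - X - W: 20+23+18+4+16+7 = 88
W - Q - M - R - X - Z - W: 20+23+18+12+16+19 = 108
W - Q - M - X - Z - R - W: 20+23+8+16+4+15 = 86
W - Q - M - X - R - Z - W: 20+23+8+12+4+19 = 86
W - Q - Z - M - R - X - W: 20+3+22+18+12+7 = 82
W - Q - Z - M - X - R - W: 20+3+22+8+12+15 = 80
W - Q - Z - R - M - X - W: 20+3+4+18+8+7 = 60
W - Q - Z - R - X - M - W: 20+3+4+12+8+3 = 50
W - Q - Z - X - M - R - W: 20+3+16+8+18+15 = 80
W - Q - Z - X - R - M - W: 20+3+16+12+18+3 = 72
W - Q - R - M - Z - X - W: 20+5+18+22+16+7 = 88
W - Q - R - M - X - Z - W: 20+5+18+8+16+19 = 86
… (46 more)
The minimum is 50.
One optimal route: W → Q → Z → R → X → M → W (or its reverse).

Shortest round trip = 50 m.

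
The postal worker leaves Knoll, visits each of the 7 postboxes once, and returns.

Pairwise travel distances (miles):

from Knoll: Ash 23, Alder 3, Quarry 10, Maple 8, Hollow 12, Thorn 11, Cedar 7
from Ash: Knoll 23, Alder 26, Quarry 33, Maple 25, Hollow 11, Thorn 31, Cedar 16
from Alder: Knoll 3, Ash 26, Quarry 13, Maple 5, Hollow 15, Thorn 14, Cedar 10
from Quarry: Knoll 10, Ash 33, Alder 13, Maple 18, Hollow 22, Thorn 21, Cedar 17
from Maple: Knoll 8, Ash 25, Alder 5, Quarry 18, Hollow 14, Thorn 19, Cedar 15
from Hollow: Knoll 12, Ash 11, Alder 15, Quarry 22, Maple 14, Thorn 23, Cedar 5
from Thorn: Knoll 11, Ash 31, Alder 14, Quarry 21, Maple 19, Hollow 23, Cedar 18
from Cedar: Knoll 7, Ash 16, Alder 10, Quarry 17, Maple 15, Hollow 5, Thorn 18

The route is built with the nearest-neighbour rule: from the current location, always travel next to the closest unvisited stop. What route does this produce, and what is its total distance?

Nearest-neighbour total = 105 miles; route Knoll → Alder → Maple → Hollow → Cedar → Ash → Thorn → Quarry → Knoll.

From Knoll: distances to unvisited — Alder=3, Cedar=7, Maple=8, Quarry=10, Thorn=11, Hollow=12, Ash=23. Nearest is Alder (3).
From Alder: distances to unvisited — Maple=5, Cedar=10, Quarry=13, Thorn=14, Hollow=15, Ash=26. Nearest is Maple (5).
From Maple: distances to unvisited — Hollow=14, Cedar=15, Quarry=18, Thorn=19, Ash=25. Nearest is Hollow (14).
From Hollow: distances to unvisited — Cedar=5, Ash=11, Quarry=22, Thorn=23. Nearest is Cedar (5).
From Cedar: distances to unvisited — Ash=16, Quarry=17, Thorn=18. Nearest is Ash (16).
From Ash: distances to unvisited — Thorn=31, Quarry=33. Nearest is Thorn (31).
From Thorn: distances to unvisited — Quarry=21. Nearest is Quarry (21).
Return Quarry→Knoll: 10.
Total = 3 + 5 + 14 + 5 + 16 + 31 + 21 + 10 = 105.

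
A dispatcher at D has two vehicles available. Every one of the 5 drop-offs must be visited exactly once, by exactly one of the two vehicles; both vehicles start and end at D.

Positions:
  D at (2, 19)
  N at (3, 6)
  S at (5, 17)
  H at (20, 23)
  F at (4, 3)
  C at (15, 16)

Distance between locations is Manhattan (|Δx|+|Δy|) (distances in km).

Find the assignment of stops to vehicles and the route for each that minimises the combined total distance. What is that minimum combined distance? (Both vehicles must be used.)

There are 2^4 − 1 = 15 ways to divide the 5 stops into two non-empty groups. For each, the best each vehicle can do is its own shortest tour through its group:
  {N} + {S, H, F, C}: 28 + 78 = 106
  {S} + {N, H, F, C}: 10 + 76 = 86
  {N, S} + {H, F, C}: 32 + 76 = 108
  {H} + {N, S, F, C}: 44 + 58 = 102
  {N, H} + {S, F, C}: 70 + 58 = 128
  {S, H} + {N, F, C}: 48 + 58 = 106
  … (15 splits in total)
Best: vehicle 1 D → S → D = 10; vehicle 2 D → N → F → C → H → D = 76; combined 86.

86 km — the smallest possible combined total.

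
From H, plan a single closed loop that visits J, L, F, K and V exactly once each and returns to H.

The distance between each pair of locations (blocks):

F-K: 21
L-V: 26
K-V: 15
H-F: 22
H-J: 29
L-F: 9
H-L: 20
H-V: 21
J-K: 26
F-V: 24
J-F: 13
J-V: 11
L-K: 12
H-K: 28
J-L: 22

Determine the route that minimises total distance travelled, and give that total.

There are 60 distinct closed tours to check (reversals are equivalent).
H → J → L → F → K → V → H: 29+22+9+21+15+21 = 117
H → J → L → F → V → K → H: 29+22+9+24+15+28 = 127
H → J → L → K → F → V → H: 29+22+12+21+24+21 = 129
H → J → L → K → V → F → H: 29+22+12+15+24+22 = 124
H → J → L → V → F → K → H: 29+22+26+24+21+28 = 150
H → J → L → V → K → F → H: 29+22+26+15+21+22 = 135
H → J → F → L → K → V → H: 29+13+9+12+15+21 = 99
H → J → F → L → V → K → H: 29+13+9+26+15+28 = 120
H → J → F → K → L → V → H: 29+13+21+12+26+21 = 122
H → J → F → K → V → L → H: 29+13+21+15+26+20 = 124
H → J → F → V → L → K → H: 29+13+24+26+12+28 = 132
H → J → F → V → K → L → H: 29+13+24+15+12+20 = 113
H → J → K → L → F → V → H: 29+26+12+9+24+21 = 121
H → J → K → L → V → F → H: 29+26+12+26+24+22 = 139
… (46 more)
H → L → K → V → J → F → H: 20+12+15+11+13+22 = 93  ← best
The minimum is 93.
One optimal route: H → L → K → V → J → F → H (or its reverse).

Shortest round trip = 93 blocks.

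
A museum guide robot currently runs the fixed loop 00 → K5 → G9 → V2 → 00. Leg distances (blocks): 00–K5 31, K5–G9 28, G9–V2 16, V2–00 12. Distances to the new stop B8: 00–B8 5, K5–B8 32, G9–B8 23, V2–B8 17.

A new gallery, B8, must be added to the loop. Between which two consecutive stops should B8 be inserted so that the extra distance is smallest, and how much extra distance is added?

Insertion cost between consecutive stops i–j is d(i,B8) + d(B8,j) − d(i,j):
  between 00 and K5: 5 + 32 − 31 = 6
  between K5 and G9: 32 + 23 − 28 = 27
  between G9 and V2: 23 + 17 − 16 = 24
  between V2 and 00: 17 + 5 − 12 = 10
Cheapest insertion is between 00 and K5, adding 6.
New total = 87 + 6 = 93.

Minimum extra distance: 6 blocks, inserting B8 between 00 and K5.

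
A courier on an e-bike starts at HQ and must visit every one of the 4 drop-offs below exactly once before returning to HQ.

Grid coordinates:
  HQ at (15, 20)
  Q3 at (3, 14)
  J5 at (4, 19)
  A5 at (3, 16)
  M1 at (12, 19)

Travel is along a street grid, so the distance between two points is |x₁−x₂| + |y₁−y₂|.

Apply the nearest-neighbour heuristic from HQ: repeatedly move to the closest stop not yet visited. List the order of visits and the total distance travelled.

From HQ: distances to unvisited — M1=4, J5=12, A5=16, Q3=18. Nearest is M1 (4).
From M1: distances to unvisited — J5=8, A5=12, Q3=14. Nearest is J5 (8).
From J5: distances to unvisited — A5=4, Q3=6. Nearest is A5 (4).
From A5: distances to unvisited — Q3=2. Nearest is Q3 (2).
Return Q3→HQ: 18.
Total = 4 + 8 + 4 + 2 + 18 = 36.

Nearest-neighbour total = 36; route HQ → M1 → J5 → A5 → Q3 → HQ.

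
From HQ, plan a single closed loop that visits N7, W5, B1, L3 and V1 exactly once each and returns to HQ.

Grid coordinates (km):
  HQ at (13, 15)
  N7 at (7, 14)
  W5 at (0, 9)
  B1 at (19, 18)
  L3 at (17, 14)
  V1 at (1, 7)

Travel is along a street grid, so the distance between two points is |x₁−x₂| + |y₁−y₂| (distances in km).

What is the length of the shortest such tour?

Minimum total distance: 60 km.

There are 60 distinct closed tours to check (reversals are equivalent).
HQ→N7→W5→B1→L3→V1→HQ: 7+12+28+6+23+20 = 96
HQ→N7→W5→B1→V1→L3→HQ: 7+12+28+29+23+5 = 104
HQ→N7→W5→L3→B1→V1→HQ: 7+12+22+6+29+20 = 96
HQ→N7→W5→L3→V1→B1→HQ: 7+12+22+23+29+9 = 102
HQ→N7→W5→V1→B1→L3→HQ: 7+12+3+29+6+5 = 62
HQ→N7→W5→V1→L3→B1→HQ: 7+12+3+23+6+9 = 60
HQ→N7→B1→W5→L3→V1→HQ: 7+16+28+22+23+20 = 116
HQ→N7→B1→W5→V1→L3→HQ: 7+16+28+3+23+5 = 82
HQ→N7→B1→L3→W5→V1→HQ: 7+16+6+22+3+20 = 74
HQ→N7→B1→L3→V1→W5→HQ: 7+16+6+23+3+19 = 74
HQ→N7→B1→V1→W5→L3→HQ: 7+16+29+3+22+5 = 82
HQ→N7→B1→V1→L3→W5→HQ: 7+16+29+23+22+19 = 116
HQ→N7→L3→W5→B1→V1→HQ: 7+10+22+28+29+20 = 116
HQ→N7→L3→W5→V1→B1→HQ: 7+10+22+3+29+9 = 80
… (46 more)
The minimum is 60.
One optimal route: HQ → N7 → W5 → V1 → L3 → B1 → HQ (or its reverse).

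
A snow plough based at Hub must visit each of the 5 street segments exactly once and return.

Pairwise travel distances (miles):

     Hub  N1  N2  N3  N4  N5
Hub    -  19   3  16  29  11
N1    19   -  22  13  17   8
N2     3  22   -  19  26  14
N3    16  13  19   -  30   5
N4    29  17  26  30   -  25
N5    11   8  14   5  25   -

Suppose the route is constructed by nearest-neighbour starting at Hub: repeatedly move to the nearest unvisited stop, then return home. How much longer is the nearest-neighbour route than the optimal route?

From Hub: N2=3, N5=11, N3=16, N1=19, N4=29 → choose N2 (3).
From N2: N5=14, N3=19, N1=22, N4=26 → choose N5 (14).
From N5: N3=5, N1=8, N4=25 → choose N3 (5).
From N3: N1=13, N4=30 → choose N1 (13).
From N1: N4=17 → choose N4 (17).
NN route Hub → N2 → N5 → N3 → N1 → N4 → Hub costs 81.
Optimal: Hub → N2 → N4 → N1 → N3 → N5 → Hub costs 75 (by enumerating all 60 distinct tours).
Excess = 81 − 75 = 6.

The nearest-neighbour route is 6 miles longer than optimal.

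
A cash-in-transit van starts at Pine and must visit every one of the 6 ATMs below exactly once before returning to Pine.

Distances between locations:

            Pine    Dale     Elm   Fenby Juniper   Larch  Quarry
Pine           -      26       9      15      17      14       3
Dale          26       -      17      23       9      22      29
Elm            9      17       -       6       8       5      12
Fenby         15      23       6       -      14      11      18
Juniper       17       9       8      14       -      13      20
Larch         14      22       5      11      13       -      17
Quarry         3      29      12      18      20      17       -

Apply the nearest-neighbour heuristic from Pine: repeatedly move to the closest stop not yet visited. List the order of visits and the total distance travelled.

Nearest-neighbour total = 80; route Pine → Quarry → Elm → Larch → Fenby → Juniper → Dale → Pine.

At Pine the remaining stops are Quarry 3, Elm 9, Larch 14, Fenby 15, Juniper 17, Dale 26; go to Quarry.
At Quarry the remaining stops are Elm 12, Larch 17, Fenby 18, Juniper 20, Dale 29; go to Elm.
At Elm the remaining stops are Larch 5, Fenby 6, Juniper 8, Dale 17; go to Larch.
At Larch the remaining stops are Fenby 11, Juniper 13, Dale 22; go to Fenby.
At Fenby the remaining stops are Juniper 14, Dale 23; go to Juniper.
At Juniper the remaining stops are Dale 9; go to Dale.
Return Dale→Pine: 26.
Total = 3 + 12 + 5 + 11 + 14 + 9 + 26 = 80.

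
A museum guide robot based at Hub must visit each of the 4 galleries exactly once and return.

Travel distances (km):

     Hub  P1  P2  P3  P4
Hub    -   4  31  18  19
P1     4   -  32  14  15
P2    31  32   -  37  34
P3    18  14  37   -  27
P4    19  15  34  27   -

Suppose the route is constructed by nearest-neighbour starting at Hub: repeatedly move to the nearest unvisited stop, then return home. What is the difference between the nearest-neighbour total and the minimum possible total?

Excess over optimum: 2 km.

From Hub: P1=4, P3=18, P4=19, P2=31 → choose P1 (4).
From P1: P3=14, P4=15, P2=32 → choose P3 (14).
From P3: P4=27, P2=37 → choose P4 (27).
From P4: P2=34 → choose P2 (34).
NN route Hub → P1 → P3 → P4 → P2 → Hub costs 110.
Optimal: Hub → P1 → P3 → P2 → P4 → Hub costs 108 (by enumerating all 12 distinct tours).
Excess = 110 − 108 = 2.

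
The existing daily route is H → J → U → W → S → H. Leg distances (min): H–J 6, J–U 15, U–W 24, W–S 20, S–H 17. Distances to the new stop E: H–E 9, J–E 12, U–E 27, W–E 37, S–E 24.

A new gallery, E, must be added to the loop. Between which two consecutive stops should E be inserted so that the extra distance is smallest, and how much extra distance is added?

Insertion cost between consecutive stops i–j is d(i,E) + d(E,j) − d(i,j):
  between H and J: 9 + 12 − 6 = 15
  between J and U: 12 + 27 − 15 = 24
  between U and W: 27 + 37 − 24 = 40
  between W and S: 37 + 24 − 20 = 41
  between S and H: 24 + 9 − 17 = 16
Cheapest insertion is between H and J, adding 15.
New total = 82 + 15 = 97.

Minimum extra distance: 15 min, inserting E between H and J.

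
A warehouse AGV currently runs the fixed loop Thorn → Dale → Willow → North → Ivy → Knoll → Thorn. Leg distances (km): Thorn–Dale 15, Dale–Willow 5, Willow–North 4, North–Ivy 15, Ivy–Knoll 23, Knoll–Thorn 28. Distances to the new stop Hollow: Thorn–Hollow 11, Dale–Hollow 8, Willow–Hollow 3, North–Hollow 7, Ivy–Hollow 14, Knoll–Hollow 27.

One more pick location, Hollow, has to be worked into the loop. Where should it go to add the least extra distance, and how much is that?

Minimum extra distance: 4 km, inserting Hollow between Thorn and Dale.

Insertion cost between consecutive stops i–j is d(i,Hollow) + d(Hollow,j) − d(i,j):
  between Thorn and Dale: 11 + 8 − 15 = 4
  between Dale and Willow: 8 + 3 − 5 = 6
  between Willow and North: 3 + 7 − 4 = 6
  between North and Ivy: 7 + 14 − 15 = 6
  between Ivy and Knoll: 14 + 27 − 23 = 18
  between Knoll and Thorn: 27 + 11 − 28 = 10
Cheapest insertion is between Thorn and Dale, adding 4.
New total = 90 + 4 = 94.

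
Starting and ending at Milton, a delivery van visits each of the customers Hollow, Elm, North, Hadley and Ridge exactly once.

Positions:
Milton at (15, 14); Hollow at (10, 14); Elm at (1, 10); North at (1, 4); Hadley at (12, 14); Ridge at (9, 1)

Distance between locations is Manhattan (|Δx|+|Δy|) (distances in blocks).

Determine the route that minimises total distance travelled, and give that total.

Shortest round trip = 54 blocks.

There are 60 distinct closed tours to check (reversals are equivalent).
Milton - Hollow - Elm - North - Hadley - Ridge - Milton: 5+13+6+21+16+19 = 80
Milton - Hollow - Elm - North - Ridge - Hadley - Milton: 5+13+6+11+16+3 = 54
Milton - Hollow - Elm - Hadley - North - Ridge - Milton: 5+13+15+21+11+19 = 84
Milton - Hollow - Elm - Hadley - Ridge - North - Milton: 5+13+15+16+11+24 = 84
Milton - Hollow - Elm - Ridge - North - Hadley - Milton: 5+13+17+11+21+3 = 70
Milton - Hollow - Elm - Ridge - Hadley - North - Milton: 5+13+17+16+21+24 = 96
Milton - Hollow - North - Elm - Hadley - Ridge - Milton: 5+19+6+15+16+19 = 80
Milton - Hollow - North - Elm - Ridge - Hadley - Milton: 5+19+6+17+16+3 = 66
Milton - Hollow - North - Hadley - Elm - Ridge - Milton: 5+19+21+15+17+19 = 96
Milton - Hollow - North - Hadley - Ridge - Elm - Milton: 5+19+21+16+17+18 = 96
Milton - Hollow - North - Ridge - Elm - Hadley - Milton: 5+19+11+17+15+3 = 70
Milton - Hollow - North - Ridge - Hadley - Elm - Milton: 5+19+11+16+15+18 = 84
Milton - Hollow - Hadley - Elm - North - Ridge - Milton: 5+2+15+6+11+19 = 58
Milton - Hollow - Hadley - Elm - Ridge - North - Milton: 5+2+15+17+11+24 = 74
… (46 more)
The minimum is 54.
One optimal route: Milton → Hollow → Elm → North → Ridge → Hadley → Milton (or its reverse).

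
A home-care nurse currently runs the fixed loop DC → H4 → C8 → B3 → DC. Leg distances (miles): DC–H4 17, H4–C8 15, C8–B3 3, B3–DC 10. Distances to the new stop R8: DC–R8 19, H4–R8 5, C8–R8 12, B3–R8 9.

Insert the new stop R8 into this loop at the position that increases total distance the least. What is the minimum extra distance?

Minimum extra distance: 2 miles, inserting R8 between H4 and C8.

Insertion cost between consecutive stops i–j is d(i,R8) + d(R8,j) − d(i,j):
  between DC and H4: 19 + 5 − 17 = 7
  between H4 and C8: 5 + 12 − 15 = 2
  between C8 and B3: 12 + 9 − 3 = 18
  between B3 and DC: 9 + 19 − 10 = 18
Cheapest insertion is between H4 and C8, adding 2.
New total = 45 + 2 = 47.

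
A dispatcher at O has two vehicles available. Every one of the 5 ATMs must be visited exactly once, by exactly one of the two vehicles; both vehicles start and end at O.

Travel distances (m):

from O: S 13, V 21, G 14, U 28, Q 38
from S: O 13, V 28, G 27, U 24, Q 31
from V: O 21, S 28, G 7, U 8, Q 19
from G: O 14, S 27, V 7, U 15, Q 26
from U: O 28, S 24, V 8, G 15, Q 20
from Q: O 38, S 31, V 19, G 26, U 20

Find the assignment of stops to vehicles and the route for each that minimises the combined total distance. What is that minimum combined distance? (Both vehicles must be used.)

There are 2^4 − 1 = 15 ways to divide the 5 stops into two non-empty groups. For each, the best each vehicle can do is its own shortest tour through its group:
  {S} + {V, G, U, Q}: 26 + 87 = 113
  {V} + {S, G, U, Q}: 42 + 93 = 135
  {S, V} + {G, U, Q}: 62 + 87 = 149
  {G} + {S, V, U, Q}: 28 + 93 = 121
  {S, G} + {V, U, Q}: 54 + 87 = 141
  {V, G} + {S, U, Q}: 42 + 92 = 134
  … (15 splits in total)
Best: vehicle 1 O → S → O = 26; vehicle 2 O → G → V → U → Q → O = 87; combined 113.

Minimum combined distance: 113 m.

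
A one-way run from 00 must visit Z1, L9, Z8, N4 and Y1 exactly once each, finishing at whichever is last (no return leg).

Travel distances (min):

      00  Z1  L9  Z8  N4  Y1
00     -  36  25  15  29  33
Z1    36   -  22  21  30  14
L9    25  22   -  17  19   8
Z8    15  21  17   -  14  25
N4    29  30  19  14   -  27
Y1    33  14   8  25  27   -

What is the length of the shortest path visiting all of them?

There are 5! = 120 possible orderings.
00→Z1→L9→Z8→N4→Y1: 36+22+17+14+27 = 116
00→Z1→L9→Z8→Y1→N4: 36+22+17+25+27 = 127
00→Z1→L9→N4→Z8→Y1: 36+22+19+14+25 = 116
00→Z1→L9→N4→Y1→Z8: 36+22+19+27+25 = 129
00→Z1→L9→Y1→Z8→N4: 36+22+8+25+14 = 105
00→Z1→L9→Y1→N4→Z8: 36+22+8+27+14 = 107
00→Z1→Z8→L9→N4→Y1: 36+21+17+19+27 = 120
00→Z1→Z8→L9→Y1→N4: 36+21+17+8+27 = 109
00→Z1→Z8→N4→L9→Y1: 36+21+14+19+8 = 98
00→Z1→Z8→N4→Y1→L9: 36+21+14+27+8 = 106
00→Z1→Z8→Y1→L9→N4: 36+21+25+8+19 = 109
00→Z1→Z8→Y1→N4→L9: 36+21+25+27+19 = 128
00→Z1→N4→L9→Z8→Y1: 36+30+19+17+25 = 127
00→Z1→N4→L9→Y1→Z8: 36+30+19+8+25 = 118
… (106 more)
00→Z8→N4→L9→Y1→Z1: 15+14+19+8+14 = 70  ← best
The minimum is 70.
One shortest path: 00 → Z8 → N4 → L9 → Y1 → Z1.

Shortest open route: 70 min.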